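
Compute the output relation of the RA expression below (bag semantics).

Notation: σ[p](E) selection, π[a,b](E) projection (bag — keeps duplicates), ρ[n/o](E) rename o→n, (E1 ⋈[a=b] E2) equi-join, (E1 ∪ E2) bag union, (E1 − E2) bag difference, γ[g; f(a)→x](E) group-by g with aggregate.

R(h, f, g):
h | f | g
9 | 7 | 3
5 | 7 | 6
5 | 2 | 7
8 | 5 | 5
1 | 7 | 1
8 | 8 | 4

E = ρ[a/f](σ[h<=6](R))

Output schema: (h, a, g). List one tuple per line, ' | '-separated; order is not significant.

Stepwise |·|:
  R → 6
  σ[h<=6](R) → 3
  ρ[a/f](σ[h<=6](R)) → 3

== RESULT ==
h | a | g
1 | 7 | 1
5 | 2 | 7
5 | 7 | 6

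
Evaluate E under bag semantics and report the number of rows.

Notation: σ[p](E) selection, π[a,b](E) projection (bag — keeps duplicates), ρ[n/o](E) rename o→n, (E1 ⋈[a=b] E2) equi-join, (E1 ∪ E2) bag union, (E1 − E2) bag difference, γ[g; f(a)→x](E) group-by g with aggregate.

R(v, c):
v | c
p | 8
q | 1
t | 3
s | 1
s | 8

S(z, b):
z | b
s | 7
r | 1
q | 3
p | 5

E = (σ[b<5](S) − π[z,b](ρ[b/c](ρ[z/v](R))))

Per-node cardinality:
  S → 4
  σ[b<5](S) → 2
  R → 5
  ρ[z/v](R) → 5
  ρ[b/c](ρ[z/v](R)) → 5
  π[z,b](ρ[b/c](ρ[z/v](R))) → 5
  (σ[b<5](S) − π[z,b](ρ[b/c](ρ[z/v](R)))) → 2

|E| = 2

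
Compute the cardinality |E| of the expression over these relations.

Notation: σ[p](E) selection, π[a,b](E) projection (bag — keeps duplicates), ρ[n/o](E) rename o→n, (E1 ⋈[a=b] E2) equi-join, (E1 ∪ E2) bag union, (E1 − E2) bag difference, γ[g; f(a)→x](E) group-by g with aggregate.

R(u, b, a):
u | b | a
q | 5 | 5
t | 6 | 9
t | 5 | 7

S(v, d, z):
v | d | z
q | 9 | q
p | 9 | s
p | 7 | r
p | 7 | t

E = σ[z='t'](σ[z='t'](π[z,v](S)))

Row counts bottom-up:
  S → 4
  π[z,v](S) → 4
  σ[z='t'](π[z,v](S)) → 1
  σ[z='t'](σ[z='t'](π[z,v](S))) → 1

|E| = 1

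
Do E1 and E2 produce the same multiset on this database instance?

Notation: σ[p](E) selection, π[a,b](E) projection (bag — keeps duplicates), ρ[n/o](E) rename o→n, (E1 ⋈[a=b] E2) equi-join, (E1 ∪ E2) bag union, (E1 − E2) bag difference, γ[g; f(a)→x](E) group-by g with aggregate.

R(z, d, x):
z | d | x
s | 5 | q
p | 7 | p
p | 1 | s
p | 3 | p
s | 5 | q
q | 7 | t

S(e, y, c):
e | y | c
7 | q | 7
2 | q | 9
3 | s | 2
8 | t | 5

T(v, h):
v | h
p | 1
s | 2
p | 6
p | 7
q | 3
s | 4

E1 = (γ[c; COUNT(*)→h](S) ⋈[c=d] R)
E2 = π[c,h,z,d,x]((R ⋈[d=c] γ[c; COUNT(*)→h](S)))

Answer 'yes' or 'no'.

E1 subexpression sizes:
  S → 4
  γ[c; COUNT(*)→h](S) → 4
  R → 6
  (γ[c; COUNT(*)→h](S) ⋈[c=d] R) → 4
E2 subexpression sizes:
  R → 6
  S → 4
  γ[c; COUNT(*)→h](S) → 4
  (R ⋈[d=c] γ[c; COUNT(*)→h](S)) → 4
  π[c,h,z,d,x]((R ⋈[d=c] γ[c; COUNT(*)→h](S))) → 4

E1 and E2 produce the same multiset:
c | h | z | d | x
5 | 1 | s | 5 | q
5 | 1 | s | 5 | q
7 | 1 | p | 7 | p
7 | 1 | q | 7 | t

yes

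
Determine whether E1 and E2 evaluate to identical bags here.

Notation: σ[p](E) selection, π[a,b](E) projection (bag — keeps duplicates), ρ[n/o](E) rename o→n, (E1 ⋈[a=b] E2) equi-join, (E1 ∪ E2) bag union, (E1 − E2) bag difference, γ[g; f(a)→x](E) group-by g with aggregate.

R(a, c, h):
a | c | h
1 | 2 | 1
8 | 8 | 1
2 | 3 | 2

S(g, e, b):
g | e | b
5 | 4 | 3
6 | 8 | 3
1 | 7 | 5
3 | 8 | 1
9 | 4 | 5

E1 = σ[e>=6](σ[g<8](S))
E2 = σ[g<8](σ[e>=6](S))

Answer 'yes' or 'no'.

E1 per-node cardinality:
  S → 5
  σ[g<8](S) → 4
  σ[e>=6](σ[g<8](S)) → 3
E2 per-node cardinality:
  S → 5
  σ[e>=6](S) → 3
  σ[g<8](σ[e>=6](S)) → 3

E1 and E2 produce the same multiset:
g | e | b
1 | 7 | 5
3 | 8 | 1
6 | 8 | 3

yes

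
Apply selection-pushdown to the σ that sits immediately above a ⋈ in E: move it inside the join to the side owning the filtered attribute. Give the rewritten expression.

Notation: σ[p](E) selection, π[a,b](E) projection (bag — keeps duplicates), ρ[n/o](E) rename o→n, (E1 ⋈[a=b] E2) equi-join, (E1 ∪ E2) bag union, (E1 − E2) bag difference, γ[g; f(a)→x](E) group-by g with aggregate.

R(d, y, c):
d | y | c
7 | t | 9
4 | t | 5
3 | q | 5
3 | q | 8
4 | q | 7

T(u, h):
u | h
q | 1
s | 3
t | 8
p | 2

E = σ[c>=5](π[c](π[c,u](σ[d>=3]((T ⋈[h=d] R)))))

σ filters on d, owned by the right side.
E' = σ[c>=5](π[c](π[c,u]((T ⋈[h=d] σ[d>=3](R)))))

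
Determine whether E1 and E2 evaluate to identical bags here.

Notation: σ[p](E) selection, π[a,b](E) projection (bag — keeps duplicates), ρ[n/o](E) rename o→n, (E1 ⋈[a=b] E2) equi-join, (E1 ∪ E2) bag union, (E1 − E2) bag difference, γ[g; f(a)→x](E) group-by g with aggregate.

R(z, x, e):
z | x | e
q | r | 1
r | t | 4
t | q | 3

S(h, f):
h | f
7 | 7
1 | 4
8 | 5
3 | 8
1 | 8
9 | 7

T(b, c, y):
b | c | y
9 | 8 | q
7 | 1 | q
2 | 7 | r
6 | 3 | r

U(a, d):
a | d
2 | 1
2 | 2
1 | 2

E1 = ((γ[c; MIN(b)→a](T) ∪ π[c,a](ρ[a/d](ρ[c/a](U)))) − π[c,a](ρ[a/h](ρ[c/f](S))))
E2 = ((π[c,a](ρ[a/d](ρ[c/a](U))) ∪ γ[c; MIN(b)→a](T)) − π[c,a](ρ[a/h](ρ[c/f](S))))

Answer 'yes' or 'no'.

E1 row counts bottom-up:
  T → 4
  γ[c; MIN(b)→a](T) → 4
  U → 3
  ρ[c/a](U) → 3
  ρ[a/d](ρ[c/a](U)) → 3
  π[c,a](ρ[a/d](ρ[c/a](U))) → 3
  (γ[c; MIN(b)→a](T) ∪ π[c,a](ρ[a/d](ρ[c/a](U)))) → 7
  S → 6
  ρ[c/f](S) → 6
  ρ[a/h](ρ[c/f](S)) → 6
  π[c,a](ρ[a/h](ρ[c/f](S))) → 6
  ((γ[c; MIN(b)→a](T) ∪ π[c,a](ρ[a/d](ρ[c/a](U)))) − π[c,a](ρ[a/h](ρ[c/f](S)))) → 7
E2 row counts bottom-up:
  U → 3
  ρ[c/a](U) → 3
  ρ[a/d](ρ[c/a](U)) → 3
  π[c,a](ρ[a/d](ρ[c/a](U))) → 3
  T → 4
  γ[c; MIN(b)→a](T) → 4
  (π[c,a](ρ[a/d](ρ[c/a](U))) ∪ γ[c; MIN(b)→a](T)) → 7
  S → 6
  ρ[c/f](S) → 6
  ρ[a/h](ρ[c/f](S)) → 6
  π[c,a](ρ[a/h](ρ[c/f](S))) → 6
  ((π[c,a](ρ[a/d](ρ[c/a](U))) ∪ γ[c; MIN(b)→a](T)) − π[c,a](ρ[a/h](ρ[c/f](S)))) → 7

E1 and E2 produce the same multiset:
c | a
1 | 2
1 | 7
2 | 1
2 | 2
3 | 6
7 | 2
8 | 9

yes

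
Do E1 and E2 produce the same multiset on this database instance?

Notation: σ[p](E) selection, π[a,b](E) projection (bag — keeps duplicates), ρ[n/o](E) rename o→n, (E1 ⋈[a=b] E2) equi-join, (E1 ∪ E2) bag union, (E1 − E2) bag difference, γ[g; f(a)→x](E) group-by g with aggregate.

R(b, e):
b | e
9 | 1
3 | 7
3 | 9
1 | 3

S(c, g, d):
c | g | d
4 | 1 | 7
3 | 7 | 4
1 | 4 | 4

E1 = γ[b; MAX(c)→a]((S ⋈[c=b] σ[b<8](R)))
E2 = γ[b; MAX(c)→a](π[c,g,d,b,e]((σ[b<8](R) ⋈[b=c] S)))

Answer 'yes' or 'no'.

E1 per-node cardinality:
  S → 3
  R → 4
  σ[b<8](R) → 3
  (S ⋈[c=b] σ[b<8](R)) → 3
  γ[b; MAX(c)→a]((S ⋈[c=b] σ[b<8](R))) → 2
E2 per-node cardinality:
  R → 4
  σ[b<8](R) → 3
  S → 3
  (σ[b<8](R) ⋈[b=c] S) → 3
  π[c,g,d,b,e]((σ[b<8](R) ⋈[b=c] S)) → 3
  γ[b; MAX(c)→a](π[c,g,d,b,e]((σ[b<8](R) ⋈[b=c] S))) → 2

E1 and E2 produce the same multiset:
b | a
1 | 1
3 | 3

yes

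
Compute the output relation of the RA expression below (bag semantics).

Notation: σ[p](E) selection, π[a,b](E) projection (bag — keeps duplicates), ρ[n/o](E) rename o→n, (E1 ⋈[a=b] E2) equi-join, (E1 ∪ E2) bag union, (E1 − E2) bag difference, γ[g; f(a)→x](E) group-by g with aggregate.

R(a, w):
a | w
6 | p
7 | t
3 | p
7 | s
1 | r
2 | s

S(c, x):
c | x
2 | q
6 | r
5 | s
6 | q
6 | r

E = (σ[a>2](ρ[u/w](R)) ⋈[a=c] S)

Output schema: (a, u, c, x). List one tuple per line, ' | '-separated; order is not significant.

Row counts bottom-up:
  R → 6
  ρ[u/w](R) → 6
  σ[a>2](ρ[u/w](R)) → 4
  S → 5
  (σ[a>2](ρ[u/w](R)) ⋈[a=c] S) → 3

== RESULT ==
a | u | c | x
6 | p | 6 | q
6 | p | 6 | r
6 | p | 6 | r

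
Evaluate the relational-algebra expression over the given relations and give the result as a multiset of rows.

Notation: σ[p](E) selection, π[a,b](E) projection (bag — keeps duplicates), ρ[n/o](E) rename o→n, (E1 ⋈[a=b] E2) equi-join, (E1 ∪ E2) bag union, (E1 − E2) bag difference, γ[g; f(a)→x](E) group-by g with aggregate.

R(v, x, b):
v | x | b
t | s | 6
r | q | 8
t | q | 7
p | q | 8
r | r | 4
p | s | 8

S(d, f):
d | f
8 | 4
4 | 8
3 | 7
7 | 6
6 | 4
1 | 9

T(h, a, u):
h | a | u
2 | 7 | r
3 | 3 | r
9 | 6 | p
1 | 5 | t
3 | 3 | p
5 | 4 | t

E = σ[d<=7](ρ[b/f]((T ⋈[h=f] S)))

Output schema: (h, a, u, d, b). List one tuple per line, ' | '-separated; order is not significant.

Subexpression sizes:
  T → 6
  S → 6
  (T ⋈[h=f] S) → 1
  ρ[b/f]((T ⋈[h=f] S)) → 1
  σ[d<=7](ρ[b/f]((T ⋈[h=f] S))) → 1

== RESULT ==
h | a | u | d | b
9 | 6 | p | 1 | 9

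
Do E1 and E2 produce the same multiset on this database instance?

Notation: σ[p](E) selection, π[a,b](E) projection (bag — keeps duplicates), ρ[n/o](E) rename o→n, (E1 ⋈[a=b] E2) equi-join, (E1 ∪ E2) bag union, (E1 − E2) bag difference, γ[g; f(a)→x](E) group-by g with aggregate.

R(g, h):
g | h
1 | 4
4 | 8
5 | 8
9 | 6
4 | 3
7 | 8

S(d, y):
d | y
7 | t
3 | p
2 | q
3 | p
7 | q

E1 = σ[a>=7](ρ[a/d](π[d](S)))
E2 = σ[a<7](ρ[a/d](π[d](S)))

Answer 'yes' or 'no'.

E1 subexpression sizes:
  S → 5
  π[d](S) → 5
  ρ[a/d](π[d](S)) → 5
  σ[a>=7](ρ[a/d](π[d](S))) → 2
E2 subexpression sizes:
  S → 5
  π[d](S) → 5
  ρ[a/d](π[d](S)) → 5
  σ[a<7](ρ[a/d](π[d](S))) → 3

E1 result:
a
7
7
E2 result:
a
2
3
3
Witness: (7,) appears 2× in E1 but 0× in E2.

no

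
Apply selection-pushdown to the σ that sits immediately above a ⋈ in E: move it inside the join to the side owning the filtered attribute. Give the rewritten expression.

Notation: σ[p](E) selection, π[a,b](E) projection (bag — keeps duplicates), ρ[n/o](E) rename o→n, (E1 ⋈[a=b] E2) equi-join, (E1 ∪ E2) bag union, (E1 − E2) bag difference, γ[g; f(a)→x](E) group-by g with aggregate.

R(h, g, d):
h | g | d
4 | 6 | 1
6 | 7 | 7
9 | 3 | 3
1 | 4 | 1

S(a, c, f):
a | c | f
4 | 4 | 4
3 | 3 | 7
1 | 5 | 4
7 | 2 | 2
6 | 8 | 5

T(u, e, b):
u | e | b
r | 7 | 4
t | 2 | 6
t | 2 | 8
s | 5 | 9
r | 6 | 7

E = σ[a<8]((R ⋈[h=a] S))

σ filters on a, owned by the right side.
E' = (R ⋈[h=a] σ[a<8](S))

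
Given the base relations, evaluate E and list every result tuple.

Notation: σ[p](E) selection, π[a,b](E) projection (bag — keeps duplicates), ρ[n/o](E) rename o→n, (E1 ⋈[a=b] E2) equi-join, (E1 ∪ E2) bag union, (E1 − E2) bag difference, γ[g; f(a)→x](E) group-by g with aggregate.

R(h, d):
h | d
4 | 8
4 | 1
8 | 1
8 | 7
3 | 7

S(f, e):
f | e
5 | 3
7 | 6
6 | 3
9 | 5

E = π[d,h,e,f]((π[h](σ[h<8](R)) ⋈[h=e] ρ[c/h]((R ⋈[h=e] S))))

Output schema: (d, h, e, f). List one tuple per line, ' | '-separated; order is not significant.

Row counts bottom-up:
  R → 5
  σ[h<8](R) → 3
  π[h](σ[h<8](R)) → 3
  R → 5
  S → 4
  (R ⋈[h=e] S) → 2
  ρ[c/h]((R ⋈[h=e] S)) → 2
  (π[h](σ[h<8](R)) ⋈[h=e] ρ[c/h]((R ⋈[h=e] S))) → 2
  π[d,h,e,f]((π[h](σ[h<8](R)) ⋈[h=e] ρ[c/h]((R ⋈[h=e] S)))) → 2

== RESULT ==
d | h | e | f
7 | 3 | 3 | 5
7 | 3 | 3 | 6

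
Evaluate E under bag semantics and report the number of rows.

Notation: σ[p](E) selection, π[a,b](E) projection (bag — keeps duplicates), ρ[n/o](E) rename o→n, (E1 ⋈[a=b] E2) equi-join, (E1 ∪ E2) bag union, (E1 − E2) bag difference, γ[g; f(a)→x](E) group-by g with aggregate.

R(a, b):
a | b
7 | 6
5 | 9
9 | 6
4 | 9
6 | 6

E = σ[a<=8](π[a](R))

Per-node cardinality:
  R → 5
  π[a](R) → 5
  σ[a<=8](π[a](R)) → 4

|E| = 4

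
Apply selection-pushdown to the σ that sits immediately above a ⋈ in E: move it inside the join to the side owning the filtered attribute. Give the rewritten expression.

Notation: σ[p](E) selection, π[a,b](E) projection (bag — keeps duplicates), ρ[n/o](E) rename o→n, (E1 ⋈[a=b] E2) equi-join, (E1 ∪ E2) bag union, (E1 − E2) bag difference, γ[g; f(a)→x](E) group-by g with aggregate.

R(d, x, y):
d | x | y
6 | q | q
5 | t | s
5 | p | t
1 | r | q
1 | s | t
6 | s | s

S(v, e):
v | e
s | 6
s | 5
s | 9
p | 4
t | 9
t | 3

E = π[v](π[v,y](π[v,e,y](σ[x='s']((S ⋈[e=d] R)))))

σ filters on x, owned by the right side.
E' = π[v](π[v,y](π[v,e,y]((S ⋈[e=d] σ[x='s'](R)))))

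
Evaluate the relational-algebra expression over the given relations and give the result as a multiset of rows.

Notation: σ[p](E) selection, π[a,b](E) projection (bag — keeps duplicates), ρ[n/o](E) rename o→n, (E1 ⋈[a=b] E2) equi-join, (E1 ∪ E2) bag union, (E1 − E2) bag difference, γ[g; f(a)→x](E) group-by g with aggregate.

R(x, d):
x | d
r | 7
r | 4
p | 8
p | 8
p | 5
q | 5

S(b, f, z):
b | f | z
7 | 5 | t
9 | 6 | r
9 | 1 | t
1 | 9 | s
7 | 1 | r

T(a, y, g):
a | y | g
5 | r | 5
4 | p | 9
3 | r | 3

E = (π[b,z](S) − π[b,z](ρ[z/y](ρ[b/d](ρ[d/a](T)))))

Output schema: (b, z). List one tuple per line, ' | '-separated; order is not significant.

Subexpression sizes:
  S → 5
  π[b,z](S) → 5
  T → 3
  ρ[d/a](T) → 3
  ρ[b/d](ρ[d/a](T)) → 3
  ρ[z/y](ρ[b/d](ρ[d/a](T))) → 3
  π[b,z](ρ[z/y](ρ[b/d](ρ[d/a](T)))) → 3
  (π[b,z](S) − π[b,z](ρ[z/y](ρ[b/d](ρ[d/a](T))))) → 5

== RESULT ==
b | z
1 | s
7 | r
7 | t
9 | r
9 | t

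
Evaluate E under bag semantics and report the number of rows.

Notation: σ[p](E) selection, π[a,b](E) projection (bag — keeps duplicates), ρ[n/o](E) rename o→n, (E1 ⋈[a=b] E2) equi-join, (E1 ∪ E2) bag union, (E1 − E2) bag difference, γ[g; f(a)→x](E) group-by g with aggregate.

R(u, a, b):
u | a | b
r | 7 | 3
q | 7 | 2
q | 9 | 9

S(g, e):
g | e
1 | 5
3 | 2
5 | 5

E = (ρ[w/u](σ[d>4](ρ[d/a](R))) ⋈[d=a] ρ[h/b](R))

Per-node cardinality:
  R → 3
  ρ[d/a](R) → 3
  σ[d>4](ρ[d/a](R)) → 3
  ρ[w/u](σ[d>4](ρ[d/a](R))) → 3
  R → 3
  ρ[h/b](R) → 3
  (ρ[w/u](σ[d>4](ρ[d/a](R))) ⋈[d=a] ρ[h/b](R)) → 5

|E| = 5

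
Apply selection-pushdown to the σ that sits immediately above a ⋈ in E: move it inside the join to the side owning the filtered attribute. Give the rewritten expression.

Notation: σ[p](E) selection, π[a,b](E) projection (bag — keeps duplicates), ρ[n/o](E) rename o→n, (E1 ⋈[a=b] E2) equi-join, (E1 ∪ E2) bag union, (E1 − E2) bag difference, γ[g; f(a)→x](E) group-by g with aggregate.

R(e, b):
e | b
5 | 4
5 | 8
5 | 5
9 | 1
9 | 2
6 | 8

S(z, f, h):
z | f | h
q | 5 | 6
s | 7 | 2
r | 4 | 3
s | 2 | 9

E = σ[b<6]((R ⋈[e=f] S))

σ filters on b, owned by the left side.
E' = (σ[b<6](R) ⋈[e=f] S)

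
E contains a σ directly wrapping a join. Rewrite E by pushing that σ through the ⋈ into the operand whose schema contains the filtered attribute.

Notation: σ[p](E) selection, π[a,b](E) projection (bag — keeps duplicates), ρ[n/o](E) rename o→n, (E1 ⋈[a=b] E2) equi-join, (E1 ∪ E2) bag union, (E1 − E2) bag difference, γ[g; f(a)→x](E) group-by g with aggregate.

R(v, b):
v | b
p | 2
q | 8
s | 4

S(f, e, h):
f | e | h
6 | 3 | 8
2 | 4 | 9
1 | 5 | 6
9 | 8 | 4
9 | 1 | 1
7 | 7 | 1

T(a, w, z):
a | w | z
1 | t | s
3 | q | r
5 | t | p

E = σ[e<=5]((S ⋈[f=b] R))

σ filters on e, owned by the left side.
E' = (σ[e<=5](S) ⋈[f=b] R)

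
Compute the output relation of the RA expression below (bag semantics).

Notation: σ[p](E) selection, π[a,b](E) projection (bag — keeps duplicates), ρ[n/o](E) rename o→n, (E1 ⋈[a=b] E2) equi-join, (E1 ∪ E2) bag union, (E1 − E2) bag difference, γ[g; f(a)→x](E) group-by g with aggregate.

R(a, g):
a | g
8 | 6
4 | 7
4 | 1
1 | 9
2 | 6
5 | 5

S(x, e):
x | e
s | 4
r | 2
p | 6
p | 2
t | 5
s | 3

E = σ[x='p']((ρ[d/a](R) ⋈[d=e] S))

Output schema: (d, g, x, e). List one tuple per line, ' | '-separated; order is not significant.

Subexpression sizes:
  R → 6
  ρ[d/a](R) → 6
  S → 6
  (ρ[d/a](R) ⋈[d=e] S) → 5
  σ[x='p']((ρ[d/a](R) ⋈[d=e] S)) → 1

== RESULT ==
d | g | x | e
2 | 6 | p | 2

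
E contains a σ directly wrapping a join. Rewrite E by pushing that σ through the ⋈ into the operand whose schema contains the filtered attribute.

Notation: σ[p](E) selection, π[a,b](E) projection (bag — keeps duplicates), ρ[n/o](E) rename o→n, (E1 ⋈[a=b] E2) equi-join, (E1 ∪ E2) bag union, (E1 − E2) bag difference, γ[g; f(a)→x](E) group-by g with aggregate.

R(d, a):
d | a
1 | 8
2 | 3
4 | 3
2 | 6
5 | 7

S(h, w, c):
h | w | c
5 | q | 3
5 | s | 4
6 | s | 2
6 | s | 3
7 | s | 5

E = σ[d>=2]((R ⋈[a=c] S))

σ filters on d, owned by the left side.
E' = (σ[d>=2](R) ⋈[a=c] S)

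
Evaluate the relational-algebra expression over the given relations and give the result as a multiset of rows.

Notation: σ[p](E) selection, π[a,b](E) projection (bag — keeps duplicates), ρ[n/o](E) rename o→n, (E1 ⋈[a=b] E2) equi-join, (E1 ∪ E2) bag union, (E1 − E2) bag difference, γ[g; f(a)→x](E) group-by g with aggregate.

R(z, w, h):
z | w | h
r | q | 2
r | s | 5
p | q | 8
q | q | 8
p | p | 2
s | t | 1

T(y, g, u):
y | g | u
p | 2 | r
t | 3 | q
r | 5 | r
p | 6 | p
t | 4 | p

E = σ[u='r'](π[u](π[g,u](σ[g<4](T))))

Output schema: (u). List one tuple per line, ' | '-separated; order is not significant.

Stepwise |·|:
  T → 5
  σ[g<4](T) → 2
  π[g,u](σ[g<4](T)) → 2
  π[u](π[g,u](σ[g<4](T))) → 2
  σ[u='r'](π[u](π[g,u](σ[g<4](T)))) → 1

== RESULT ==
u
r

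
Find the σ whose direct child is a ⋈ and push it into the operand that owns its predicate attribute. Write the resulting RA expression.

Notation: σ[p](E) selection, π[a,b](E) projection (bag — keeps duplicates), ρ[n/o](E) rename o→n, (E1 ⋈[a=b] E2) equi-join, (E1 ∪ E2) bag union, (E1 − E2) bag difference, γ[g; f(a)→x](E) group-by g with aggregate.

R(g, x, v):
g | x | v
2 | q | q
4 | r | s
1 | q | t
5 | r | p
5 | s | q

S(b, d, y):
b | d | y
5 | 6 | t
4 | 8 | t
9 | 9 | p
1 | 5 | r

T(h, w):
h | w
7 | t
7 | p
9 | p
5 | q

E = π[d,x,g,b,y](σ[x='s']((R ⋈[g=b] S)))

σ filters on x, owned by the left side.
E' = π[d,x,g,b,y]((σ[x='s'](R) ⋈[g=b] S))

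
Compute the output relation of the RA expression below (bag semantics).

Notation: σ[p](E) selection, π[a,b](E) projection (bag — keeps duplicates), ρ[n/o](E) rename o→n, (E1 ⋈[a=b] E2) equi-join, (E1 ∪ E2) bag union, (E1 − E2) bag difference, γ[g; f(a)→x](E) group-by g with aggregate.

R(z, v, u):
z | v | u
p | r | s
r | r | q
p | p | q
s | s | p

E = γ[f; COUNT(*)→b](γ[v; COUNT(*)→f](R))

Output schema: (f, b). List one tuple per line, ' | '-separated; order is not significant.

Row counts bottom-up:
  R → 4
  γ[v; COUNT(*)→f](R) → 3
  γ[f; COUNT(*)→b](γ[v; COUNT(*)→f](R)) → 2

== RESULT ==
f | b
1 | 2
2 | 1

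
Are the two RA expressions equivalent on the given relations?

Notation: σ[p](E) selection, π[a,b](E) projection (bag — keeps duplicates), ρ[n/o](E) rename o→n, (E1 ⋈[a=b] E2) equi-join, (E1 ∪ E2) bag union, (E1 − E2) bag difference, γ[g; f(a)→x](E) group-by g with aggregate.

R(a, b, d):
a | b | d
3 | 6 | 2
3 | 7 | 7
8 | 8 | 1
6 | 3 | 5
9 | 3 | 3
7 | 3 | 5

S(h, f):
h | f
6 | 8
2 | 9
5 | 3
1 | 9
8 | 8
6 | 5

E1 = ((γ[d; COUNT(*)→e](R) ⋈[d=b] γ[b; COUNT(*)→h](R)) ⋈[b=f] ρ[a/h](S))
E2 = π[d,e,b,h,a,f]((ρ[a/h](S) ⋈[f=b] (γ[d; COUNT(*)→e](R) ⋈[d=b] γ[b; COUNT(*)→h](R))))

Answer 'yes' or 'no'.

E1 per-node cardinality:
  R → 6
  γ[d; COUNT(*)→e](R) → 5
  R → 6
  γ[b; COUNT(*)→h](R) → 4
  (γ[d; COUNT(*)→e](R) ⋈[d=b] γ[b; COUNT(*)→h](R)) → 2
  S → 6
  ρ[a/h](S) → 6
  ((γ[d; COUNT(*)→e](R) ⋈[d=b] γ[b; COUNT(*)→h](R)) ⋈[b=f] ρ[a/h](S)) → 1
E2 per-node cardinality:
  S → 6
  ρ[a/h](S) → 6
  R → 6
  γ[d; COUNT(*)→e](R) → 5
  R → 6
  γ[b; COUNT(*)→h](R) → 4
  (γ[d; COUNT(*)→e](R) ⋈[d=b] γ[b; COUNT(*)→h](R)) → 2
  (ρ[a/h](S) ⋈[f=b] (γ[d; COUNT(*)→e](R) ⋈[d=b] γ[b; COUNT(*)→h](R))) → 1
  π[d,e,b,h,a,f]((ρ[a/h](S) ⋈[f=b] (γ[d; COUNT(*)→e](R) ⋈[d=b] γ[b; COUNT(*)→h](R)))) → 1

E1 and E2 produce the same multiset:
d | e | b | h | a | f
3 | 1 | 3 | 3 | 5 | 3

yes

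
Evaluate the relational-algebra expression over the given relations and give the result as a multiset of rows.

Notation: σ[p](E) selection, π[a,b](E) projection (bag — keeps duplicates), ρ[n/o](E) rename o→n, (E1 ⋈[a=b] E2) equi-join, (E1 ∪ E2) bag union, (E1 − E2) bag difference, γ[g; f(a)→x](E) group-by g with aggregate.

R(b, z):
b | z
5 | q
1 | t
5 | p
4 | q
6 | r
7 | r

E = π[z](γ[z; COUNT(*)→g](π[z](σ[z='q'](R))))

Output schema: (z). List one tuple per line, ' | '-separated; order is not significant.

Per-node cardinality:
  R → 6
  σ[z='q'](R) → 2
  π[z](σ[z='q'](R)) → 2
  γ[z; COUNT(*)→g](π[z](σ[z='q'](R))) → 1
  π[z](γ[z; COUNT(*)→g](π[z](σ[z='q'](R)))) → 1

== RESULT ==
z
q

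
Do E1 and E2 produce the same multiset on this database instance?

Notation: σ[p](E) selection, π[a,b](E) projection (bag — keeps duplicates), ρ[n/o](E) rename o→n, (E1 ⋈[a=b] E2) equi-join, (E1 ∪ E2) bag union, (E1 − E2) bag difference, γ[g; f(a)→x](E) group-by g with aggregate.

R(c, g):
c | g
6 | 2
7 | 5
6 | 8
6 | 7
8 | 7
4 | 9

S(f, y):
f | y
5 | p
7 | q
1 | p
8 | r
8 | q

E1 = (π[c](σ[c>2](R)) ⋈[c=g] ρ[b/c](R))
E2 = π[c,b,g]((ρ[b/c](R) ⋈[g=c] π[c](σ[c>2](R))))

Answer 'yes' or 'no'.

E1 row counts bottom-up:
  R → 6
  σ[c>2](R) → 6
  π[c](σ[c>2](R)) → 6
  R → 6
  ρ[b/c](R) → 6
  (π[c](σ[c>2](R)) ⋈[c=g] ρ[b/c](R)) → 3
E2 row counts bottom-up:
  R → 6
  ρ[b/c](R) → 6
  R → 6
  σ[c>2](R) → 6
  π[c](σ[c>2](R)) → 6
  (ρ[b/c](R) ⋈[g=c] π[c](σ[c>2](R))) → 3
  π[c,b,g]((ρ[b/c](R) ⋈[g=c] π[c](σ[c>2](R)))) → 3

E1 and E2 produce the same multiset:
c | b | g
7 | 6 | 7
7 | 8 | 7
8 | 6 | 8

yes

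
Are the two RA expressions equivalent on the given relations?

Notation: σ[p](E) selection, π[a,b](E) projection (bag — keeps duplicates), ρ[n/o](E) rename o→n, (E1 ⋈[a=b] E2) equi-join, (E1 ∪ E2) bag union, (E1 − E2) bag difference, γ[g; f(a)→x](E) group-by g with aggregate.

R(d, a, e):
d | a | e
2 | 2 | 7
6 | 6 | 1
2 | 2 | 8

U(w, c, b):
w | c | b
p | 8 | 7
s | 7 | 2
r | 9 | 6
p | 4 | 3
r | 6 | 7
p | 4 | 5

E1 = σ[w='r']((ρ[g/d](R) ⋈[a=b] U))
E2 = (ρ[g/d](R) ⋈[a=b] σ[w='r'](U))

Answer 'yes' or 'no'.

E1 per-node cardinality:
  R → 3
  ρ[g/d](R) → 3
  U → 6
  (ρ[g/d](R) ⋈[a=b] U) → 3
  σ[w='r']((ρ[g/d](R) ⋈[a=b] U)) → 1
E2 per-node cardinality:
  R → 3
  ρ[g/d](R) → 3
  U → 6
  σ[w='r'](U) → 2
  (ρ[g/d](R) ⋈[a=b] σ[w='r'](U)) → 1

E1 and E2 produce the same multiset:
g | a | e | w | c | b
6 | 6 | 1 | r | 9 | 6

yes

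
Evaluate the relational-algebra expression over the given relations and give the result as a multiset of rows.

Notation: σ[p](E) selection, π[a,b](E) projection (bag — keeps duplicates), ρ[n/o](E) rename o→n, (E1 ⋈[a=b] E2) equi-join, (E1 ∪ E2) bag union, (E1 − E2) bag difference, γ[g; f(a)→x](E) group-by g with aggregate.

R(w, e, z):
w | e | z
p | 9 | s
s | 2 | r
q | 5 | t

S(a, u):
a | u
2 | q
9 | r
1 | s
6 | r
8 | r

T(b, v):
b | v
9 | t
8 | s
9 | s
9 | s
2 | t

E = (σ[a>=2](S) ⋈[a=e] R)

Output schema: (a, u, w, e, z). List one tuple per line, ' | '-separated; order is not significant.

Subexpression sizes:
  S → 5
  σ[a>=2](S) → 4
  R → 3
  (σ[a>=2](S) ⋈[a=e] R) → 2

== RESULT ==
a | u | w | e | z
2 | q | s | 2 | r
9 | r | p | 9 | s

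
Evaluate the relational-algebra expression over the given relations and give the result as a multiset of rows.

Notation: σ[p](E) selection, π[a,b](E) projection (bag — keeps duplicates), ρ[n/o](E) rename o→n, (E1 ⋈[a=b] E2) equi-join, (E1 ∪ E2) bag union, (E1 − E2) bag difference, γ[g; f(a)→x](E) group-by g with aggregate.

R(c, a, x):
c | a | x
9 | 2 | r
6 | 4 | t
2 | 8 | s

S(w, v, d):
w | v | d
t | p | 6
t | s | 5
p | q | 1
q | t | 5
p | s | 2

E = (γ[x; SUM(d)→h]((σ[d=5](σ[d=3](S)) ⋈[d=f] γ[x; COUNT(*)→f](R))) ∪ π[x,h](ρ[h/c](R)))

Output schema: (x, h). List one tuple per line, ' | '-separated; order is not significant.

Row counts bottom-up:
  S → 5
  σ[d=3](S) → 0
  σ[d=5](σ[d=3](S)) → 0
  R → 3
  γ[x; COUNT(*)→f](R) → 3
  (σ[d=5](σ[d=3](S)) ⋈[d=f] γ[x; COUNT(*)→f](R)) → 0
  γ[x; SUM(d)→h]((σ[d=5](σ[d=3](S)) ⋈[d=f] γ[x; COUNT(*)→f](R))) → 0
  R → 3
  ρ[h/c](R) → 3
  π[x,h](ρ[h/c](R)) → 3
  (γ[x; SUM(d)→h]((σ[d=5](σ[d=3](S)) ⋈[d=f] γ[x; COUNT(*)→f](R))) ∪ π[x,h](ρ[h/c](R))) → 3

== RESULT ==
x | h
r | 9
s | 2
t | 6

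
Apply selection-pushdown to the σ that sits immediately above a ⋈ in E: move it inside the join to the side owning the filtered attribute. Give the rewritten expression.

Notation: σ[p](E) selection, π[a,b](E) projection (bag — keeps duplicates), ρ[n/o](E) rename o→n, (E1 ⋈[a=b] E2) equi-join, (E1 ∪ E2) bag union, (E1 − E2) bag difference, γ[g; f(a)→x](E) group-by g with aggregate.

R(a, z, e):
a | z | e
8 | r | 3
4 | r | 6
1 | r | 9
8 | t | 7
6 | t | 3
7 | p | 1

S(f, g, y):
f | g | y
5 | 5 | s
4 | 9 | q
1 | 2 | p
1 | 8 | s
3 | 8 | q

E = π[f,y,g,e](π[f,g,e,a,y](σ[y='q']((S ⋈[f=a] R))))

σ filters on y, owned by the left side.
E' = π[f,y,g,e](π[f,g,e,a,y]((σ[y='q'](S) ⋈[f=a] R)))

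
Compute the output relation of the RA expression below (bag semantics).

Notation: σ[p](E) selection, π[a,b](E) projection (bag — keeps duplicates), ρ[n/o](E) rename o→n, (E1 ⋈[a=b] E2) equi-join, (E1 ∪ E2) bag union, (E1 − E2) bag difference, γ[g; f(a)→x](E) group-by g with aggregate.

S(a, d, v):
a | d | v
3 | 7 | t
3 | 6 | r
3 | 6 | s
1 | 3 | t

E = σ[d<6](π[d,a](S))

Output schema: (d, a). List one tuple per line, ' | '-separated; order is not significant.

Row counts bottom-up:
  S → 4
  π[d,a](S) → 4
  σ[d<6](π[d,a](S)) → 1

== RESULT ==
d | a
3 | 1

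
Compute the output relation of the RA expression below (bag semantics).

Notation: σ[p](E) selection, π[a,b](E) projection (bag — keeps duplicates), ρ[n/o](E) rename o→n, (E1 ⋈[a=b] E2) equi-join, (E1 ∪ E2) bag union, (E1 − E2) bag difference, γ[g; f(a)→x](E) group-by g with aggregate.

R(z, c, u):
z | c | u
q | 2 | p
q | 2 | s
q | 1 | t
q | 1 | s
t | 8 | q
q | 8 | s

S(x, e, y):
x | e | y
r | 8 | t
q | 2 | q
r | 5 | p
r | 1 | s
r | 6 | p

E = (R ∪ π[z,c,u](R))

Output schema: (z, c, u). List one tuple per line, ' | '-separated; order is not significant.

Row counts bottom-up:
  R → 6
  R → 6
  π[z,c,u](R) → 6
  (R ∪ π[z,c,u](R)) → 12

== RESULT ==
z | c | u
q | 1 | s
q | 1 | s
q | 1 | t
q | 1 | t
q | 2 | p
q | 2 | p
q | 2 | s
q | 2 | s
q | 8 | s
q | 8 | s
t | 8 | q
t | 8 | q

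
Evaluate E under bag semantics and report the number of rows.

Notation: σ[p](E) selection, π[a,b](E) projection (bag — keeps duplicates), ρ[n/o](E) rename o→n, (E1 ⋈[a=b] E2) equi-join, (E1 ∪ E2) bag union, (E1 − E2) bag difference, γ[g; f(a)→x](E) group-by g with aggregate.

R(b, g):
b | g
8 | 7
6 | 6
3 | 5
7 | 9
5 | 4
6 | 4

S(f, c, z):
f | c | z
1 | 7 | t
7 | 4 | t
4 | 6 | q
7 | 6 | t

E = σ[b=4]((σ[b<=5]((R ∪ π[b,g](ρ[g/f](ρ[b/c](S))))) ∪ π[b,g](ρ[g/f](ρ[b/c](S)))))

Stepwise |·|:
  R → 6
  S → 4
  ρ[b/c](S) → 4
  ρ[g/f](ρ[b/c](S)) → 4
  π[b,g](ρ[g/f](ρ[b/c](S))) → 4
  (R ∪ π[b,g](ρ[g/f](ρ[b/c](S)))) → 10
  σ[b<=5]((R ∪ π[b,g](ρ[g/f](ρ[b/c](S))))) → 3
  S → 4
  ρ[b/c](S) → 4
  ρ[g/f](ρ[b/c](S)) → 4
  π[b,g](ρ[g/f](ρ[b/c](S))) → 4
  (σ[b<=5]((R ∪ π[b,g](ρ[g/f](ρ[b/c](S))))) ∪ π[b,g](ρ[g/f](ρ[b/c](S)))) → 7
  σ[b=4]((σ[b<=5]((R ∪ π[b,g](ρ[g/f](ρ[b/c](S))))) ∪ π[b,g](ρ[g/f](ρ[b/c](S))))) → 2

|E| = 2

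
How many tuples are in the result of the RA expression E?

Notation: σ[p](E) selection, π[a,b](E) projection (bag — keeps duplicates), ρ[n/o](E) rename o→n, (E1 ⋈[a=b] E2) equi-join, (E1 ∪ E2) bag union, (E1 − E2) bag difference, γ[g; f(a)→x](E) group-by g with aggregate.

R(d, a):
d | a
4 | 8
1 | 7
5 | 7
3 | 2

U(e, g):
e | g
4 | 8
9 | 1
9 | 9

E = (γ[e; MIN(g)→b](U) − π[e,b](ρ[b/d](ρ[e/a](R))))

Per-node cardinality:
  U → 3
  γ[e; MIN(g)→b](U) → 2
  R → 4
  ρ[e/a](R) → 4
  ρ[b/d](ρ[e/a](R)) → 4
  π[e,b](ρ[b/d](ρ[e/a](R))) → 4
  (γ[e; MIN(g)→b](U) − π[e,b](ρ[b/d](ρ[e/a](R)))) → 2

|E| = 2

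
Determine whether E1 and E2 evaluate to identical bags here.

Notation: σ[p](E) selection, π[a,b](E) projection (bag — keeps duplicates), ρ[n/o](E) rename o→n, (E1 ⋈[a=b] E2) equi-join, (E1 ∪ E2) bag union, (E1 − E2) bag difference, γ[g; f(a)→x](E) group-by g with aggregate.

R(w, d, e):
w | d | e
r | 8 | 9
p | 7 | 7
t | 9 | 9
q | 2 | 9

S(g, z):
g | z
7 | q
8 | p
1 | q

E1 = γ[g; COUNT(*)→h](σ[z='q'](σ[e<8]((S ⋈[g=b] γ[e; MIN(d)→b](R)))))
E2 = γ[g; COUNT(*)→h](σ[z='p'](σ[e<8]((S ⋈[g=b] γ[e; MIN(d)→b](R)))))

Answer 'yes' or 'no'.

E1 subexpression sizes:
  S → 3
  R → 4
  γ[e; MIN(d)→b](R) → 2
  (S ⋈[g=b] γ[e; MIN(d)→b](R)) → 1
  σ[e<8]((S ⋈[g=b] γ[e; MIN(d)→b](R))) → 1
  σ[z='q'](σ[e<8]((S ⋈[g=b] γ[e; MIN(d)→b](R)))) → 1
  γ[g; COUNT(*)→h](σ[z='q'](σ[e<8]((S ⋈[g=b] γ[e; MIN(d)→b](R))))) → 1
E2 subexpression sizes:
  S → 3
  R → 4
  γ[e; MIN(d)→b](R) → 2
  (S ⋈[g=b] γ[e; MIN(d)→b](R)) → 1
  σ[e<8]((S ⋈[g=b] γ[e; MIN(d)→b](R))) → 1
  σ[z='p'](σ[e<8]((S ⋈[g=b] γ[e; MIN(d)→b](R)))) → 0
  γ[g; COUNT(*)→h](σ[z='p'](σ[e<8]((S ⋈[g=b] γ[e; MIN(d)→b](R))))) → 0

E1 result:
g | h
7 | 1
E2 result:
g | h
(0 rows)
Witness: (7, 1) appears 1× in E1 but 0× in E2.

no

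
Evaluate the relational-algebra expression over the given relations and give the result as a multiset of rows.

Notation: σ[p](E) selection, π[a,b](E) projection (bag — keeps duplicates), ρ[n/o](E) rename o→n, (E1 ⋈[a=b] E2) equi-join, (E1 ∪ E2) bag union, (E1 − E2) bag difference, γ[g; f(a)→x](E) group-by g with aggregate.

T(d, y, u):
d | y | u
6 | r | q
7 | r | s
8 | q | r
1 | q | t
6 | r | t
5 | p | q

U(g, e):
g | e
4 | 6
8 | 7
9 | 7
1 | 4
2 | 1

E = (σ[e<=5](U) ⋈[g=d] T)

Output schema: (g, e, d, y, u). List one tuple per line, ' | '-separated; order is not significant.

Per-node cardinality:
  U → 5
  σ[e<=5](U) → 2
  T → 6
  (σ[e<=5](U) ⋈[g=d] T) → 1

== RESULT ==
g | e | d | y | u
1 | 4 | 1 | q | t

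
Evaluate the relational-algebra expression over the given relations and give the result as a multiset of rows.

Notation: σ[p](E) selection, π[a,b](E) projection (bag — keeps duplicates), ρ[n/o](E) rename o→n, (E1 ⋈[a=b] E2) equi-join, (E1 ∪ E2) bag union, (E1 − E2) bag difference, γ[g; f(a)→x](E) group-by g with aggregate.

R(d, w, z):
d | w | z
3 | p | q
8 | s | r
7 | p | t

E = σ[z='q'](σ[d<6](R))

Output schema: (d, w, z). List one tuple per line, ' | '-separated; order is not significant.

Subexpression sizes:
  R → 3
  σ[d<6](R) → 1
  σ[z='q'](σ[d<6](R)) → 1

== RESULT ==
d | w | z
3 | p | q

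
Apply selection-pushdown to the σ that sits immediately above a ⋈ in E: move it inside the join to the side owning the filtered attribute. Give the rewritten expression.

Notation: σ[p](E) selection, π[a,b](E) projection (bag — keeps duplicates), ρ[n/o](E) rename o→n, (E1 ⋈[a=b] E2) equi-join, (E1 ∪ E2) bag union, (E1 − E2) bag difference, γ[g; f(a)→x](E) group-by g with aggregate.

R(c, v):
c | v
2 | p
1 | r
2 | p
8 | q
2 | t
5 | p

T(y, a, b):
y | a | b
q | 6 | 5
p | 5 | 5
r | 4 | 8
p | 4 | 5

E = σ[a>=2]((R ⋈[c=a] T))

σ filters on a, owned by the right side.
E' = (R ⋈[c=a] σ[a>=2](T))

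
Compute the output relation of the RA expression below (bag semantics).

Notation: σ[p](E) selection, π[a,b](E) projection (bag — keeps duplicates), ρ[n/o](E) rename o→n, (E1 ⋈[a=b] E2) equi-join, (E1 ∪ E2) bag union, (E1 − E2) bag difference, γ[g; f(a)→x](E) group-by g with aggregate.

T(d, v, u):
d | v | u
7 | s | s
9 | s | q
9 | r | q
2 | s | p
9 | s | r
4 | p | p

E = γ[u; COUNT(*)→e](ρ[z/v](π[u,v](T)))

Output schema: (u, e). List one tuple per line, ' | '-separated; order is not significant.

Per-node cardinality:
  T → 6
  π[u,v](T) → 6
  ρ[z/v](π[u,v](T)) → 6
  γ[u; COUNT(*)→e](ρ[z/v](π[u,v](T))) → 4

== RESULT ==
u | e
p | 2
q | 2
r | 1
s | 1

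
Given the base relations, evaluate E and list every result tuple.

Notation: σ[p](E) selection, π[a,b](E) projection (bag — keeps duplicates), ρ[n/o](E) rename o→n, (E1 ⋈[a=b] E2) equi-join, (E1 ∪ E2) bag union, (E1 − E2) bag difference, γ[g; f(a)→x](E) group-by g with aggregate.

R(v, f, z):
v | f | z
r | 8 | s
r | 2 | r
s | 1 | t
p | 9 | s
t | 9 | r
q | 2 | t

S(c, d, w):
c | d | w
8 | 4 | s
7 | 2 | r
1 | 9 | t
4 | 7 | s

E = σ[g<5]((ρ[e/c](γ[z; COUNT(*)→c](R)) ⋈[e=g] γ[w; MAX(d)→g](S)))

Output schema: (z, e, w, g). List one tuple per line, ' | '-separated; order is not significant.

Stepwise |·|:
  R → 6
  γ[z; COUNT(*)→c](R) → 3
  ρ[e/c](γ[z; COUNT(*)→c](R)) → 3
  S → 4
  γ[w; MAX(d)→g](S) → 3
  (ρ[e/c](γ[z; COUNT(*)→c](R)) ⋈[e=g] γ[w; MAX(d)→g](S)) → 3
  σ[g<5]((ρ[e/c](γ[z; COUNT(*)→c](R)) ⋈[e=g] γ[w; MAX(d)→g](S))) → 3

== RESULT ==
z | e | w | g
r | 2 | r | 2
s | 2 | r | 2
t | 2 | r | 2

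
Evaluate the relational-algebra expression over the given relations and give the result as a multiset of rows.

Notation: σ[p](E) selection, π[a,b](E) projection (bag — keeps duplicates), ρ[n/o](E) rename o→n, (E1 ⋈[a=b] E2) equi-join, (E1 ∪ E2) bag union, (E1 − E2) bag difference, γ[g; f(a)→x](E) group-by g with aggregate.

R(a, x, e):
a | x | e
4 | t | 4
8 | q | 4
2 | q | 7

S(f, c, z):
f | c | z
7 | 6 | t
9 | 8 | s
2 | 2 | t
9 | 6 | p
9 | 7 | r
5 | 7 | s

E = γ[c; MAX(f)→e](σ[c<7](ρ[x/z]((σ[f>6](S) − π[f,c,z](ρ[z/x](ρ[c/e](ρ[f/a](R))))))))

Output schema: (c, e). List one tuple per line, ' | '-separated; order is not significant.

Subexpression sizes:
  S → 6
  σ[f>6](S) → 4
  R → 3
  ρ[f/a](R) → 3
  ρ[c/e](ρ[f/a](R)) → 3
  ρ[z/x](ρ[c/e](ρ[f/a](R))) → 3
  π[f,c,z](ρ[z/x](ρ[c/e](ρ[f/a](R)))) → 3
  (σ[f>6](S) − π[f,c,z](ρ[z/x](ρ[c/e](ρ[f/a](R))))) → 4
  ρ[x/z]((σ[f>6](S) − π[f,c,z](ρ[z/x](ρ[c/e](ρ[f/a](R)))))) → 4
  σ[c<7](ρ[x/z]((σ[f>6](S) − π[f,c,z](ρ[z/x](ρ[c/e](ρ[f/a](R))))))) → 2
  γ[c; MAX(f)→e](σ[c<7](ρ[x/z]((σ[f>6](S) − π[f,c,z](ρ[z/x](ρ[c/e](ρ[f/a](R)))))))) → 1

== RESULT ==
c | e
6 | 9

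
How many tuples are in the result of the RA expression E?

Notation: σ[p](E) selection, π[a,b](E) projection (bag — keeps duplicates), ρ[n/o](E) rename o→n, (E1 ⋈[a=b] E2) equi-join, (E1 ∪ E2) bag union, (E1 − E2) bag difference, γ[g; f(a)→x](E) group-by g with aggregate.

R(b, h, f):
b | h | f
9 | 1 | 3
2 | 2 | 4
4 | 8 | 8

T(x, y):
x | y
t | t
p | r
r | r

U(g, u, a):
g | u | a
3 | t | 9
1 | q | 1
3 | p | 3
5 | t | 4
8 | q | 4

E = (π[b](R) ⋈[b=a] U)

Row counts bottom-up:
  R → 3
  π[b](R) → 3
  U → 5
  (π[b](R) ⋈[b=a] U) → 3

|E| = 3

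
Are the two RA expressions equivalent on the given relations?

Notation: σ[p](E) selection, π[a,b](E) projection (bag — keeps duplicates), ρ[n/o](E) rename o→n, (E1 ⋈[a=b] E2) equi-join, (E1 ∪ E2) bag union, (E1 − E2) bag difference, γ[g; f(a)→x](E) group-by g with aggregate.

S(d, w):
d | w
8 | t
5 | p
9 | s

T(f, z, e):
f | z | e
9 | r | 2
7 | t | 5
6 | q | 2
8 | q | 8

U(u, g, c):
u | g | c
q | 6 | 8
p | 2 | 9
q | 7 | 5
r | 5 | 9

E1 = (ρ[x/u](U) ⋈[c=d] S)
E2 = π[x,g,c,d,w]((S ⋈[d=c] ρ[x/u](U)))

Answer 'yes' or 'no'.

E1 stepwise |·|:
  U → 4
  ρ[x/u](U) → 4
  S → 3
  (ρ[x/u](U) ⋈[c=d] S) → 4
E2 stepwise |·|:
  S → 3
  U → 4
  ρ[x/u](U) → 4
  (S ⋈[d=c] ρ[x/u](U)) → 4
  π[x,g,c,d,w]((S ⋈[d=c] ρ[x/u](U))) → 4

E1 and E2 produce the same multiset:
x | g | c | d | w
p | 2 | 9 | 9 | s
q | 6 | 8 | 8 | t
q | 7 | 5 | 5 | p
r | 5 | 9 | 9 | s

yes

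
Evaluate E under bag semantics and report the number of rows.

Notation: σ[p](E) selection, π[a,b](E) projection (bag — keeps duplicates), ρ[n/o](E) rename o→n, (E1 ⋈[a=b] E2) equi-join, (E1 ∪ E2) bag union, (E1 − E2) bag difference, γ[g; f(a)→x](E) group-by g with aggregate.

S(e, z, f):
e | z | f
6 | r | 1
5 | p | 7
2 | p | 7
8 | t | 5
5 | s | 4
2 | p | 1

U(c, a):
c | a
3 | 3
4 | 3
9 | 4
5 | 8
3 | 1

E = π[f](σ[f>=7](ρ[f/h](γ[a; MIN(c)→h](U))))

Row counts bottom-up:
  U → 5
  γ[a; MIN(c)→h](U) → 4
  ρ[f/h](γ[a; MIN(c)→h](U)) → 4
  σ[f>=7](ρ[f/h](γ[a; MIN(c)→h](U))) → 1
  π[f](σ[f>=7](ρ[f/h](γ[a; MIN(c)→h](U)))) → 1

|E| = 1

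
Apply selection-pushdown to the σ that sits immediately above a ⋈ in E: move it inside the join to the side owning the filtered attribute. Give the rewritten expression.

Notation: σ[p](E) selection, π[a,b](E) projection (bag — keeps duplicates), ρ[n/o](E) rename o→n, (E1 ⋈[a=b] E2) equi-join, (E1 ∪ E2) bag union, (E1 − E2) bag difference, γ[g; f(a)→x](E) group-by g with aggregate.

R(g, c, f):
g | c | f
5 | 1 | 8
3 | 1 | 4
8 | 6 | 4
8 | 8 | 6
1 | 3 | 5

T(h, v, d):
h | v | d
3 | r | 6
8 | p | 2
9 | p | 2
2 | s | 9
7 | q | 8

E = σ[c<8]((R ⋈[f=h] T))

σ filters on c, owned by the left side.
E' = (σ[c<8](R) ⋈[f=h] T)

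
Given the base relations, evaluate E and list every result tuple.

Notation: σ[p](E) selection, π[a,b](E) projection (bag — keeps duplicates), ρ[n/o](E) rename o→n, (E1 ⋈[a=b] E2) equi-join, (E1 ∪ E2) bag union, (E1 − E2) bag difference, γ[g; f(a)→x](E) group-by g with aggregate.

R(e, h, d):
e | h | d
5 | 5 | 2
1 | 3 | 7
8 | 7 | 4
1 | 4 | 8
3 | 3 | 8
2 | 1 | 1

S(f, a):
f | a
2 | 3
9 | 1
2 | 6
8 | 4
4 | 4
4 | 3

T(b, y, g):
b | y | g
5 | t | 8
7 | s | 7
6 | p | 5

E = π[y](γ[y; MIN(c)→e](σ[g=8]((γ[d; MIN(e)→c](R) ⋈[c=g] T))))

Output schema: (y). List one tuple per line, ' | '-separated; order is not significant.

Per-node cardinality:
  R → 6
  γ[d; MIN(e)→c](R) → 5
  T → 3
  (γ[d; MIN(e)→c](R) ⋈[c=g] T) → 2
  σ[g=8]((γ[d; MIN(e)→c](R) ⋈[c=g] T)) → 1
  γ[y; MIN(c)→e](σ[g=8]((γ[d; MIN(e)→c](R) ⋈[c=g] T))) → 1
  π[y](γ[y; MIN(c)→e](σ[g=8]((γ[d; MIN(e)→c](R) ⋈[c=g] T)))) → 1

== RESULT ==
y
t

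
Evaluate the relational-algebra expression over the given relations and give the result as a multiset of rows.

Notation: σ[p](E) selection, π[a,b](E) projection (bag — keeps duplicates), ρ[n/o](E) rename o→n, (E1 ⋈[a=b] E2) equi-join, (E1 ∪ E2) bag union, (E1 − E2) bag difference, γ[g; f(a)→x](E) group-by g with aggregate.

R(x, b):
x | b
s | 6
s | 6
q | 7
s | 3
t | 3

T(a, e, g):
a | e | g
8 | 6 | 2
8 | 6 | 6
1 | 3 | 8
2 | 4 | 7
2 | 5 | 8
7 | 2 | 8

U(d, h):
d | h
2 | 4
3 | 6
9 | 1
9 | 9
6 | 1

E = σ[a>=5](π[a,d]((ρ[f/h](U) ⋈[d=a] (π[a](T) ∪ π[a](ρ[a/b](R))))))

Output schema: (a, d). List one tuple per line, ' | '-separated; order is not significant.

Stepwise |·|:
  U → 5
  ρ[f/h](U) → 5
  T → 6
  π[a](T) → 6
  R → 5
  ρ[a/b](R) → 5
  π[a](ρ[a/b](R)) → 5
  (π[a](T) ∪ π[a](ρ[a/b](R))) → 11
  (ρ[f/h](U) ⋈[d=a] (π[a](T) ∪ π[a](ρ[a/b](R)))) → 6
  π[a,d]((ρ[f/h](U) ⋈[d=a] (π[a](T) ∪ π[a](ρ[a/b](R))))) → 6
  σ[a>=5](π[a,d]((ρ[f/h](U) ⋈[d=a] (π[a](T) ∪ π[a](ρ[a/b](R)))))) → 2

== RESULT ==
a | d
6 | 6
6 | 6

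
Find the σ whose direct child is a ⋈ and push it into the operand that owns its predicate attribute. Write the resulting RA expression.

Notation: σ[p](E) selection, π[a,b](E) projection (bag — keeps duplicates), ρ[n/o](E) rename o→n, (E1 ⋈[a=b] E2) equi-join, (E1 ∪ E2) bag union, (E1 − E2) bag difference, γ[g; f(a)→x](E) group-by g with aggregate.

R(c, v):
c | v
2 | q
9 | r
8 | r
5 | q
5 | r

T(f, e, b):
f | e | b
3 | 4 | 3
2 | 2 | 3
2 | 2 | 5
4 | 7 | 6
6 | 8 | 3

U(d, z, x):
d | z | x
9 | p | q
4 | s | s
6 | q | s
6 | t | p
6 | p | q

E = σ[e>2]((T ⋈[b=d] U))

σ filters on e, owned by the left side.
E' = (σ[e>2](T) ⋈[b=d] U)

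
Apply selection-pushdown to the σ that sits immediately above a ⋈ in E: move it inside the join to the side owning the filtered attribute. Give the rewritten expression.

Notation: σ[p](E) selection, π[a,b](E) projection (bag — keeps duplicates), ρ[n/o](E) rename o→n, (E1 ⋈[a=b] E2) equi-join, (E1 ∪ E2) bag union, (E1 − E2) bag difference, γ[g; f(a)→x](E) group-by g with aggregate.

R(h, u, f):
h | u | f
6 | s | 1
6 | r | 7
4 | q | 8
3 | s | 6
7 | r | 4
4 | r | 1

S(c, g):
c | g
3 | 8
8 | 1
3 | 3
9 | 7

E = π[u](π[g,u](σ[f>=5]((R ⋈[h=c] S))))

σ filters on f, owned by the left side.
E' = π[u](π[g,u]((σ[f>=5](R) ⋈[h=c] S)))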